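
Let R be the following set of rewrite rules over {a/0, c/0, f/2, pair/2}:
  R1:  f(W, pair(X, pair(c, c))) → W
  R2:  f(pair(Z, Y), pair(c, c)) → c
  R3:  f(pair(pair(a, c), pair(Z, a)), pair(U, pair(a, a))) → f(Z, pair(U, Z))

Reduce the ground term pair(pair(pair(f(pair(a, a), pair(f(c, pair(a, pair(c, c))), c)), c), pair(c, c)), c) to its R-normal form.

1. pair(pair(pair(f(pair(a, a), pair(f(c, pair(a, pair(c, c))), c)), c), pair(c, c)), c)  →  pair(pair(pair(f(pair(a, a), pair(c, c)), c), pair(c, c)), c)   [R1 at 1.1.1.2.1]
2. pair(pair(pair(f(pair(a, a), pair(c, c)), c), pair(c, c)), c)  →  pair(pair(pair(c, c), pair(c, c)), c)   [R2 at 1.1.1]

pair(pair(pair(c, c), pair(c, c)), c)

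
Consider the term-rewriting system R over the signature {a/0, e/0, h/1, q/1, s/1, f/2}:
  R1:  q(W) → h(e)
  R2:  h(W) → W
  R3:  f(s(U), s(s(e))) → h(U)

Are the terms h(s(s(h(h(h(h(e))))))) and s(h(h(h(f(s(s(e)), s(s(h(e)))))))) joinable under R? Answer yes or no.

Reduce t₁ = h(s(s(h(h(h(h(e))))))):
1. h(s(s(h(h(h(h(e)))))))  →  s(s(h(h(h(h(e))))))   [R2 at ε]
2. s(s(h(h(h(h(e))))))  →  s(s(h(h(h(e)))))   [R2 at 1.1]
3. s(s(h(h(h(e)))))  →  s(s(h(h(e))))   [R2 at 1.1]
4. s(s(h(h(e))))  →  s(s(h(e)))   [R2 at 1.1]
5. s(s(h(e)))  →  s(s(e))   [R2 at 1.1]

Reduce t₂ = s(h(h(h(f(s(s(e)), s(s(h(e)))))))):
1. s(h(h(h(f(s(s(e)), s(s(h(e))))))))  →  s(h(h(f(s(s(e)), s(s(h(e)))))))   [R2 at 1]
2. s(h(h(f(s(s(e)), s(s(h(e)))))))  →  s(h(f(s(s(e)), s(s(h(e))))))   [R2 at 1]
3. s(h(f(s(s(e)), s(s(h(e))))))  →  s(f(s(s(e)), s(s(h(e)))))   [R2 at 1]
4. s(f(s(s(e)), s(s(h(e)))))  →  s(f(s(s(e)), s(s(e))))   [R2 at 1.2.1.1]
5. s(f(s(s(e)), s(s(e))))  →  s(h(s(e)))   [R3 at 1]
6. s(h(s(e)))  →  s(s(e))   [R2 at 1]

yes — NF(t₁) = s(s(e)), NF(t₂) = s(s(e))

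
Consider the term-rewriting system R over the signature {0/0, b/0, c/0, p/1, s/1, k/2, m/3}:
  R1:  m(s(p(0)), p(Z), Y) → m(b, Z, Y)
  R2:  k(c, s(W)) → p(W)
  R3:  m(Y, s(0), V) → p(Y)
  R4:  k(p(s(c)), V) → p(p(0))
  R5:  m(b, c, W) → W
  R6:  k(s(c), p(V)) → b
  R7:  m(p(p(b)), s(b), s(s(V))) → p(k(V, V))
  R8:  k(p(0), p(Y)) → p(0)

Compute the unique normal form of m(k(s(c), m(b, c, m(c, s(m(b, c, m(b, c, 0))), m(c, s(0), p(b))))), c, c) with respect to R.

c

1. m(k(s(c), m(b, c, m(c, s(m(b, c, m(b, c, 0))), m(c, s(0), p(b))))), c, c)  →  m(k(s(c), m(c, s(m(b, c, m(b, c, 0))), m(c, s(0), p(b)))), c, c)   [R5 at 1.2]
2. m(k(s(c), m(c, s(m(b, c, m(b, c, 0))), m(c, s(0), p(b)))), c, c)  →  m(k(s(c), m(c, s(m(b, c, 0)), m(c, s(0), p(b)))), c, c)   [R5 at 1.2.2.1]
3. m(k(s(c), m(c, s(m(b, c, 0)), m(c, s(0), p(b)))), c, c)  →  m(k(s(c), m(c, s(0), m(c, s(0), p(b)))), c, c)   [R5 at 1.2.2.1]
4. m(k(s(c), m(c, s(0), m(c, s(0), p(b)))), c, c)  →  m(k(s(c), p(c)), c, c)   [R3 at 1.2]
5. m(k(s(c), p(c)), c, c)  →  m(b, c, c)   [R6 at 1]
6. m(b, c, c)  →  c   [R5 at ε]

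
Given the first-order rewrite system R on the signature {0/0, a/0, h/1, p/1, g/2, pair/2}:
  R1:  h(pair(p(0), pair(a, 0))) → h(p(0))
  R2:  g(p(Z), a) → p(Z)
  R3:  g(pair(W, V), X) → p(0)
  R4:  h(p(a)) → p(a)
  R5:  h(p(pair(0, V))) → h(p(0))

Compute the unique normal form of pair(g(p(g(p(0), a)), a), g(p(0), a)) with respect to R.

1. pair(g(p(g(p(0), a)), a), g(p(0), a))  →  pair(p(g(p(0), a)), g(p(0), a))   [R2 at 1]
2. pair(p(g(p(0), a)), g(p(0), a))  →  pair(p(p(0)), g(p(0), a))   [R2 at 1.1]
3. pair(p(p(0)), g(p(0), a))  →  pair(p(p(0)), p(0))   [R2 at 2]

pair(p(p(0)), p(0))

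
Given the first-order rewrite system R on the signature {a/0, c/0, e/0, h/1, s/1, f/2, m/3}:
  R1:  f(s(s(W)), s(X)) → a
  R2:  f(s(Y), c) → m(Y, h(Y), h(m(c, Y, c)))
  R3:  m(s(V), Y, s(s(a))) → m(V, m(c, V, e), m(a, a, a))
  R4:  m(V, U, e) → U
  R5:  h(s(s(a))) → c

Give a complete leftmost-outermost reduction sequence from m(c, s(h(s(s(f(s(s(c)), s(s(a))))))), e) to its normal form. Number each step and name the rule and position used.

s(c)

1. m(c, s(h(s(s(f(s(s(c)), s(s(a))))))), e)  →  s(h(s(s(f(s(s(c)), s(s(a)))))))   [R4 at ε]
2. s(h(s(s(f(s(s(c)), s(s(a)))))))  →  s(h(s(s(a))))   [R1 at 1.1.1.1]
3. s(h(s(s(a))))  →  s(c)   [R5 at 1]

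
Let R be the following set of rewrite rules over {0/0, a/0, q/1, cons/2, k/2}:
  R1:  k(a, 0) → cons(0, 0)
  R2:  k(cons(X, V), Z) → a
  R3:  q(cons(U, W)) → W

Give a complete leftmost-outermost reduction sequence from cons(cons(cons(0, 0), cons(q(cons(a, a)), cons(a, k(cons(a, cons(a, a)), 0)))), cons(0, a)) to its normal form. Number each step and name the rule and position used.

cons(cons(cons(0, 0), cons(a, cons(a, a))), cons(0, a))

1. cons(cons(cons(0, 0), cons(q(cons(a, a)), cons(a, k(cons(a, cons(a, a)), 0)))), cons(0, a))  →  cons(cons(cons(0, 0), cons(a, cons(a, k(cons(a, cons(a, a)), 0)))), cons(0, a))   [R3 at 1.2.1]
2. cons(cons(cons(0, 0), cons(a, cons(a, k(cons(a, cons(a, a)), 0)))), cons(0, a))  →  cons(cons(cons(0, 0), cons(a, cons(a, a))), cons(0, a))   [R2 at 1.2.2.2]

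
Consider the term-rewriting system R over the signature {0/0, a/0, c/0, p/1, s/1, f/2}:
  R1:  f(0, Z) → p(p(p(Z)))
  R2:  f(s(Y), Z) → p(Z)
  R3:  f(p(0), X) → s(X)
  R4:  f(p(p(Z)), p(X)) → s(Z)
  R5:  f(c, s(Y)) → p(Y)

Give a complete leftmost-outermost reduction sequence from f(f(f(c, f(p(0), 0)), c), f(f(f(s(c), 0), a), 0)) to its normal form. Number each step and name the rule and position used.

1. f(f(f(c, f(p(0), 0)), c), f(f(f(s(c), 0), a), 0))  →  f(f(f(c, s(0)), c), f(f(f(s(c), 0), a), 0))   [R3 at 1.1.2]
2. f(f(f(c, s(0)), c), f(f(f(s(c), 0), a), 0))  →  f(f(p(0), c), f(f(f(s(c), 0), a), 0))   [R5 at 1.1]
3. f(f(p(0), c), f(f(f(s(c), 0), a), 0))  →  f(s(c), f(f(f(s(c), 0), a), 0))   [R3 at 1]
4. f(s(c), f(f(f(s(c), 0), a), 0))  →  p(f(f(f(s(c), 0), a), 0))   [R2 at ε]
5. p(f(f(f(s(c), 0), a), 0))  →  p(f(f(p(0), a), 0))   [R2 at 1.1.1]
6. p(f(f(p(0), a), 0))  →  p(f(s(a), 0))   [R3 at 1.1]
7. p(f(s(a), 0))  →  p(p(0))   [R2 at 1]

p(p(0))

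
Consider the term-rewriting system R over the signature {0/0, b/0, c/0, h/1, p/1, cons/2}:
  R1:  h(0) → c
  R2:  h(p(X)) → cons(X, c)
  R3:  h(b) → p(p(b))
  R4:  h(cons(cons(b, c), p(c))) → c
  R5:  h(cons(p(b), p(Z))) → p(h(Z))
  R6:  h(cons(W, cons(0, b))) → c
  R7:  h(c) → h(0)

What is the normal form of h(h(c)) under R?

c

1. h(h(c))  →  h(h(0))   [R7 at 1]
2. h(h(0))  →  h(c)   [R1 at 1]
3. h(c)  →  h(0)   [R7 at ε]
4. h(0)  →  c   [R1 at ε]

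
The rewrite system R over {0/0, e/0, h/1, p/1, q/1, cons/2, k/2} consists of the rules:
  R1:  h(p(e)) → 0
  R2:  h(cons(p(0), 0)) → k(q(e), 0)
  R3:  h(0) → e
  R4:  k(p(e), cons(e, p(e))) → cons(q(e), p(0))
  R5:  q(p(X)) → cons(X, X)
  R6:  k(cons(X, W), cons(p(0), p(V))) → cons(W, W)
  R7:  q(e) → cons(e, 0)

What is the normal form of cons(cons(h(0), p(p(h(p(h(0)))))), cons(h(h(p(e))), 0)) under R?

cons(cons(e, p(p(0))), cons(e, 0))

1. cons(cons(h(0), p(p(h(p(h(0)))))), cons(h(h(p(e))), 0))  →  cons(cons(e, p(p(h(p(h(0)))))), cons(h(h(p(e))), 0))   [R3 at 1.1]
2. cons(cons(e, p(p(h(p(h(0)))))), cons(h(h(p(e))), 0))  →  cons(cons(e, p(p(h(p(e))))), cons(h(h(p(e))), 0))   [R3 at 1.2.1.1.1.1]
3. cons(cons(e, p(p(h(p(e))))), cons(h(h(p(e))), 0))  →  cons(cons(e, p(p(0))), cons(h(h(p(e))), 0))   [R1 at 1.2.1.1]
4. cons(cons(e, p(p(0))), cons(h(h(p(e))), 0))  →  cons(cons(e, p(p(0))), cons(h(0), 0))   [R1 at 2.1.1]
5. cons(cons(e, p(p(0))), cons(h(0), 0))  →  cons(cons(e, p(p(0))), cons(e, 0))   [R3 at 2.1]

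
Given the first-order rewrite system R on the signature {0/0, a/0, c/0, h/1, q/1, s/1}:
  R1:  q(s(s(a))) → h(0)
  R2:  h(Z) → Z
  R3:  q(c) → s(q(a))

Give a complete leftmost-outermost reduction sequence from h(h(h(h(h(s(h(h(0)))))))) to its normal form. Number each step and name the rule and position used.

s(0)

1. h(h(h(h(h(s(h(h(0))))))))  →  h(h(h(h(s(h(h(0)))))))   [R2 at ε]
2. h(h(h(h(s(h(h(0)))))))  →  h(h(h(s(h(h(0))))))   [R2 at ε]
3. h(h(h(s(h(h(0))))))  →  h(h(s(h(h(0)))))   [R2 at ε]
4. h(h(s(h(h(0)))))  →  h(s(h(h(0))))   [R2 at ε]
5. h(s(h(h(0))))  →  s(h(h(0)))   [R2 at ε]
6. s(h(h(0)))  →  s(h(0))   [R2 at 1]
7. s(h(0))  →  s(0)   [R2 at 1]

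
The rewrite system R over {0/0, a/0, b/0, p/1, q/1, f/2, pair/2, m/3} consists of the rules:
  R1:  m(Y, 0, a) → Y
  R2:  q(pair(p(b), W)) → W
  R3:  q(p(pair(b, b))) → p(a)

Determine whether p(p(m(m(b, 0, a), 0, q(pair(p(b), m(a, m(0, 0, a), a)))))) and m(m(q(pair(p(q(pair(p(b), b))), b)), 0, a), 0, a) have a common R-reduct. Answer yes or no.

no — NF(t₁) = p(p(b)), NF(t₂) = b

Reduce t₁ = p(p(m(m(b, 0, a), 0, q(pair(p(b), m(a, m(0, 0, a), a)))))):
1. p(p(m(m(b, 0, a), 0, q(pair(p(b), m(a, m(0, 0, a), a))))))  →  p(p(m(b, 0, q(pair(p(b), m(a, m(0, 0, a), a))))))   [R1 at 1.1.1]
2. p(p(m(b, 0, q(pair(p(b), m(a, m(0, 0, a), a))))))  →  p(p(m(b, 0, m(a, m(0, 0, a), a))))   [R2 at 1.1.3]
3. p(p(m(b, 0, m(a, m(0, 0, a), a))))  →  p(p(m(b, 0, m(a, 0, a))))   [R1 at 1.1.3.2]
4. p(p(m(b, 0, m(a, 0, a))))  →  p(p(m(b, 0, a)))   [R1 at 1.1.3]
5. p(p(m(b, 0, a)))  →  p(p(b))   [R1 at 1.1]

Reduce t₂ = m(m(q(pair(p(q(pair(p(b), b))), b)), 0, a), 0, a):
1. m(m(q(pair(p(q(pair(p(b), b))), b)), 0, a), 0, a)  →  m(q(pair(p(q(pair(p(b), b))), b)), 0, a)   [R1 at ε]
2. m(q(pair(p(q(pair(p(b), b))), b)), 0, a)  →  q(pair(p(q(pair(p(b), b))), b))   [R1 at ε]
3. q(pair(p(q(pair(p(b), b))), b))  →  q(pair(p(b), b))   [R2 at 1.1.1]
4. q(pair(p(b), b))  →  b   [R2 at ε]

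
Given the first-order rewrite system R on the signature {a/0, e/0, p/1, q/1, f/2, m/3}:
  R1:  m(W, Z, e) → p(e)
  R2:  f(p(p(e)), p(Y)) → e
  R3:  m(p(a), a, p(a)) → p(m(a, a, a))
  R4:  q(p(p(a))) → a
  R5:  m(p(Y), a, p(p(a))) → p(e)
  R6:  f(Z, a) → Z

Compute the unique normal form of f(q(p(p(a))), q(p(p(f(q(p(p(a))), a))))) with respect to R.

a

1. f(q(p(p(a))), q(p(p(f(q(p(p(a))), a)))))  →  f(a, q(p(p(f(q(p(p(a))), a)))))   [R4 at 1]
2. f(a, q(p(p(f(q(p(p(a))), a)))))  →  f(a, q(p(p(q(p(p(a)))))))   [R6 at 2.1.1.1]
3. f(a, q(p(p(q(p(p(a)))))))  →  f(a, q(p(p(a))))   [R4 at 2.1.1.1]
4. f(a, q(p(p(a))))  →  f(a, a)   [R4 at 2]
5. f(a, a)  →  a   [R6 at ε]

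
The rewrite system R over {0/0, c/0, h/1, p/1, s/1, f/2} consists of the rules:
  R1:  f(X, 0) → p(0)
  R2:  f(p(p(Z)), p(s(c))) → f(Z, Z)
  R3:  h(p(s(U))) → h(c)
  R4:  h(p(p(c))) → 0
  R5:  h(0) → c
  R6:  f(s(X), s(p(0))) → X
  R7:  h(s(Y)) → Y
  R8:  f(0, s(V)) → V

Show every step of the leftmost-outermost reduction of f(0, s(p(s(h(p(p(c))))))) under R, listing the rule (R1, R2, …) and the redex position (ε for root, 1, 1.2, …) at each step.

1. f(0, s(p(s(h(p(p(c)))))))  →  p(s(h(p(p(c)))))   [R8 at ε]
2. p(s(h(p(p(c)))))  →  p(s(0))   [R4 at 1.1]

p(s(0))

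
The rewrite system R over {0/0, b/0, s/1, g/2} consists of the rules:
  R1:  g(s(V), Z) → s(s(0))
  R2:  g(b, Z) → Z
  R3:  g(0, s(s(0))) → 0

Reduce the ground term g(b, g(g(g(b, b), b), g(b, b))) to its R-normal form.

b

1. g(b, g(g(g(b, b), b), g(b, b)))  →  g(g(g(b, b), b), g(b, b))   [R2 at ε]
2. g(g(g(b, b), b), g(b, b))  →  g(g(b, b), g(b, b))   [R2 at 1.1]
3. g(g(b, b), g(b, b))  →  g(b, g(b, b))   [R2 at 1]
4. g(b, g(b, b))  →  g(b, b)   [R2 at ε]
5. g(b, b)  →  b   [R2 at ε]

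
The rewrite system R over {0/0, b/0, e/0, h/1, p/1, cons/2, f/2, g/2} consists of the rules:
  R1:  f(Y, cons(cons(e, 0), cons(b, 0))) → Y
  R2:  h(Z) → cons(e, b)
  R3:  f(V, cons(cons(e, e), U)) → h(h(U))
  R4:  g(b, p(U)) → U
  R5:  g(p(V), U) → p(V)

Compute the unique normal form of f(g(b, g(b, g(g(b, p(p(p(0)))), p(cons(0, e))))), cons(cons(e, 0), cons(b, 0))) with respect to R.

0

1. f(g(b, g(b, g(g(b, p(p(p(0)))), p(cons(0, e))))), cons(cons(e, 0), cons(b, 0)))  →  g(b, g(b, g(g(b, p(p(p(0)))), p(cons(0, e)))))   [R1 at ε]
2. g(b, g(b, g(g(b, p(p(p(0)))), p(cons(0, e)))))  →  g(b, g(b, g(p(p(0)), p(cons(0, e)))))   [R4 at 2.2.1]
3. g(b, g(b, g(p(p(0)), p(cons(0, e)))))  →  g(b, g(b, p(p(0))))   [R5 at 2.2]
4. g(b, g(b, p(p(0))))  →  g(b, p(0))   [R4 at 2]
5. g(b, p(0))  →  0   [R4 at ε]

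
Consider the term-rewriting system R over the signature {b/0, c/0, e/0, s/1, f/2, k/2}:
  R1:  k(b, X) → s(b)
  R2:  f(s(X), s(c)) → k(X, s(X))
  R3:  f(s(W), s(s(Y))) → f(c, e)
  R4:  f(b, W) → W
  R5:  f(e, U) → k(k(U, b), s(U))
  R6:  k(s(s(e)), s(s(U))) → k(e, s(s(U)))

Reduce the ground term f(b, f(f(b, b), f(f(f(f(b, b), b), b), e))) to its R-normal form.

1. f(b, f(f(b, b), f(f(f(f(b, b), b), b), e)))  →  f(f(b, b), f(f(f(f(b, b), b), b), e))   [R4 at ε]
2. f(f(b, b), f(f(f(f(b, b), b), b), e))  →  f(b, f(f(f(f(b, b), b), b), e))   [R4 at 1]
3. f(b, f(f(f(f(b, b), b), b), e))  →  f(f(f(f(b, b), b), b), e)   [R4 at ε]
4. f(f(f(f(b, b), b), b), e)  →  f(f(f(b, b), b), e)   [R4 at 1.1.1]
5. f(f(f(b, b), b), e)  →  f(f(b, b), e)   [R4 at 1.1]
6. f(f(b, b), e)  →  f(b, e)   [R4 at 1]
7. f(b, e)  →  e   [R4 at ε]

e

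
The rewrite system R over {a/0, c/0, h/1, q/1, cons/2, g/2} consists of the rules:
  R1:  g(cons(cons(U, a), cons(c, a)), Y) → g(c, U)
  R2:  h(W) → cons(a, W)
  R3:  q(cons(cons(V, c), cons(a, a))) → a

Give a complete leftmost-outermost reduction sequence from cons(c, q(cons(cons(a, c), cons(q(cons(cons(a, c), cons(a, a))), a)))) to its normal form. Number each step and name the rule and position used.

cons(c, a)

1. cons(c, q(cons(cons(a, c), cons(q(cons(cons(a, c), cons(a, a))), a))))  →  cons(c, q(cons(cons(a, c), cons(a, a))))   [R3 at 2.1.2.1]
2. cons(c, q(cons(cons(a, c), cons(a, a))))  →  cons(c, a)   [R3 at 2]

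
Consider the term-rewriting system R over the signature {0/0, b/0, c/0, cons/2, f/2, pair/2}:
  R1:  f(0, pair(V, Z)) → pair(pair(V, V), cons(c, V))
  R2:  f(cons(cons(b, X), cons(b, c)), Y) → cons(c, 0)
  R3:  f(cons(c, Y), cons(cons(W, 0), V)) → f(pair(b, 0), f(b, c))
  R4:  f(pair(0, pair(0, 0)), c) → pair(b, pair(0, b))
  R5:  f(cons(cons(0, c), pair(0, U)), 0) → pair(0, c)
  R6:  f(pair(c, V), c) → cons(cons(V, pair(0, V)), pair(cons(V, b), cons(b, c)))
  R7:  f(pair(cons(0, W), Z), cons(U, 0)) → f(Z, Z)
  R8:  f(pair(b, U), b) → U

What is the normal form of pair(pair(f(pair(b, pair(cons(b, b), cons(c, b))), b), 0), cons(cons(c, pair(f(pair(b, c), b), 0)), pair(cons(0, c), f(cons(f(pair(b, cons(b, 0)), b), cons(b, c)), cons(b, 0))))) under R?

1. pair(pair(f(pair(b, pair(cons(b, b), cons(c, b))), b), 0), cons(cons(c, pair(f(pair(b, c), b), 0)), pair(cons(0, c), f(cons(f(pair(b, cons(b, 0)), b), cons(b, c)), cons(b, 0)))))  →  pair(pair(pair(cons(b, b), cons(c, b)), 0), cons(cons(c, pair(f(pair(b, c), b), 0)), pair(cons(0, c), f(cons(f(pair(b, cons(b, 0)), b), cons(b, c)), cons(b, 0)))))   [R8 at 1.1]
2. pair(pair(pair(cons(b, b), cons(c, b)), 0), cons(cons(c, pair(f(pair(b, c), b), 0)), pair(cons(0, c), f(cons(f(pair(b, cons(b, 0)), b), cons(b, c)), cons(b, 0)))))  →  pair(pair(pair(cons(b, b), cons(c, b)), 0), cons(cons(c, pair(c, 0)), pair(cons(0, c), f(cons(f(pair(b, cons(b, 0)), b), cons(b, c)), cons(b, 0)))))   [R8 at 2.1.2.1]
3. pair(pair(pair(cons(b, b), cons(c, b)), 0), cons(cons(c, pair(c, 0)), pair(cons(0, c), f(cons(f(pair(b, cons(b, 0)), b), cons(b, c)), cons(b, 0)))))  →  pair(pair(pair(cons(b, b), cons(c, b)), 0), cons(cons(c, pair(c, 0)), pair(cons(0, c), f(cons(cons(b, 0), cons(b, c)), cons(b, 0)))))   [R8 at 2.2.2.1.1]
4. pair(pair(pair(cons(b, b), cons(c, b)), 0), cons(cons(c, pair(c, 0)), pair(cons(0, c), f(cons(cons(b, 0), cons(b, c)), cons(b, 0)))))  →  pair(pair(pair(cons(b, b), cons(c, b)), 0), cons(cons(c, pair(c, 0)), pair(cons(0, c), cons(c, 0))))   [R2 at 2.2.2]

pair(pair(pair(cons(b, b), cons(c, b)), 0), cons(cons(c, pair(c, 0)), pair(cons(0, c), cons(c, 0))))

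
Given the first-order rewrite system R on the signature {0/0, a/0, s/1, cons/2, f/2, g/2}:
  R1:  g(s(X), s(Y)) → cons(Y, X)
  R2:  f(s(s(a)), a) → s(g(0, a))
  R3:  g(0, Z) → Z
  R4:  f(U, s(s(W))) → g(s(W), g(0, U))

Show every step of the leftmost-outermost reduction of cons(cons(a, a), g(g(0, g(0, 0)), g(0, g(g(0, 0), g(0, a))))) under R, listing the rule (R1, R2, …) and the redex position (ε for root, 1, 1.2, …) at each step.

cons(cons(a, a), a)

1. cons(cons(a, a), g(g(0, g(0, 0)), g(0, g(g(0, 0), g(0, a)))))  →  cons(cons(a, a), g(g(0, 0), g(0, g(g(0, 0), g(0, a)))))   [R3 at 2.1]
2. cons(cons(a, a), g(g(0, 0), g(0, g(g(0, 0), g(0, a)))))  →  cons(cons(a, a), g(0, g(0, g(g(0, 0), g(0, a)))))   [R3 at 2.1]
3. cons(cons(a, a), g(0, g(0, g(g(0, 0), g(0, a)))))  →  cons(cons(a, a), g(0, g(g(0, 0), g(0, a))))   [R3 at 2]
4. cons(cons(a, a), g(0, g(g(0, 0), g(0, a))))  →  cons(cons(a, a), g(g(0, 0), g(0, a)))   [R3 at 2]
5. cons(cons(a, a), g(g(0, 0), g(0, a)))  →  cons(cons(a, a), g(0, g(0, a)))   [R3 at 2.1]
6. cons(cons(a, a), g(0, g(0, a)))  →  cons(cons(a, a), g(0, a))   [R3 at 2]
7. cons(cons(a, a), g(0, a))  →  cons(cons(a, a), a)   [R3 at 2]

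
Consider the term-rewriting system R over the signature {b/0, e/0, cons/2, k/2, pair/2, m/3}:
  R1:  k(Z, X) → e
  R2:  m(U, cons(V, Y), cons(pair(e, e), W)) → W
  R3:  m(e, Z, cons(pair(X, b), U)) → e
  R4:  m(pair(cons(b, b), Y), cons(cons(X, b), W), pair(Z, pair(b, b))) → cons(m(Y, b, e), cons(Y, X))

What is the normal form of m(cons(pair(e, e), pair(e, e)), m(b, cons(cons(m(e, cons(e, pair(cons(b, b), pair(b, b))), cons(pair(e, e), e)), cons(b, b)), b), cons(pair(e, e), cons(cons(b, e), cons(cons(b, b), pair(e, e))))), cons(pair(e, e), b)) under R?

b

1. m(cons(pair(e, e), pair(e, e)), m(b, cons(cons(m(e, cons(e, pair(cons(b, b), pair(b, b))), cons(pair(e, e), e)), cons(b, b)), b), cons(pair(e, e), cons(cons(b, e), cons(cons(b, b), pair(e, e))))), cons(pair(e, e), b))  →  m(cons(pair(e, e), pair(e, e)), cons(cons(b, e), cons(cons(b, b), pair(e, e))), cons(pair(e, e), b))   [R2 at 2]
2. m(cons(pair(e, e), pair(e, e)), cons(cons(b, e), cons(cons(b, b), pair(e, e))), cons(pair(e, e), b))  →  b   [R2 at ε]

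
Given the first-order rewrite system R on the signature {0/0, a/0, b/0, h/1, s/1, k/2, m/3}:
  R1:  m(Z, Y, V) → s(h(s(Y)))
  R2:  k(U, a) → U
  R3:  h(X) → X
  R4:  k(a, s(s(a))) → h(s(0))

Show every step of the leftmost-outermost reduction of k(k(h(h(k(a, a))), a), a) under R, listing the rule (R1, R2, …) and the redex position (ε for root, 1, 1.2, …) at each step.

a

1. k(k(h(h(k(a, a))), a), a)  →  k(h(h(k(a, a))), a)   [R2 at ε]
2. k(h(h(k(a, a))), a)  →  h(h(k(a, a)))   [R2 at ε]
3. h(h(k(a, a)))  →  h(k(a, a))   [R3 at ε]
4. h(k(a, a))  →  k(a, a)   [R3 at ε]
5. k(a, a)  →  a   [R2 at ε]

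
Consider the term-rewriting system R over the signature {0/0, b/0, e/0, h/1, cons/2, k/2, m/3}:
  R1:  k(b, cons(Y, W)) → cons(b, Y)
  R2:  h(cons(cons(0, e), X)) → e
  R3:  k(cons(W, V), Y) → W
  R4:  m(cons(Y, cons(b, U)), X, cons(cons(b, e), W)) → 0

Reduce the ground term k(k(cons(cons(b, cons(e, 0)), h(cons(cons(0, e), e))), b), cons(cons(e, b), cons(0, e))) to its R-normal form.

1. k(k(cons(cons(b, cons(e, 0)), h(cons(cons(0, e), e))), b), cons(cons(e, b), cons(0, e)))  →  k(cons(b, cons(e, 0)), cons(cons(e, b), cons(0, e)))   [R3 at 1]
2. k(cons(b, cons(e, 0)), cons(cons(e, b), cons(0, e)))  →  b   [R3 at ε]

b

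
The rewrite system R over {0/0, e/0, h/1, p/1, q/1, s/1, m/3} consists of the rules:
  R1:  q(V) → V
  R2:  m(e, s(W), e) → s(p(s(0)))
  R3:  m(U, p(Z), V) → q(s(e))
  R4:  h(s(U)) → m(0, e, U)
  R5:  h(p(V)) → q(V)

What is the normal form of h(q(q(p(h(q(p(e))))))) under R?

e

1. h(q(q(p(h(q(p(e)))))))  →  h(q(p(h(q(p(e))))))   [R1 at 1]
2. h(q(p(h(q(p(e))))))  →  h(p(h(q(p(e)))))   [R1 at 1]
3. h(p(h(q(p(e)))))  →  q(h(q(p(e))))   [R5 at ε]
4. q(h(q(p(e))))  →  h(q(p(e)))   [R1 at ε]
5. h(q(p(e)))  →  h(p(e))   [R1 at 1]
6. h(p(e))  →  q(e)   [R5 at ε]
7. q(e)  →  e   [R1 at ε]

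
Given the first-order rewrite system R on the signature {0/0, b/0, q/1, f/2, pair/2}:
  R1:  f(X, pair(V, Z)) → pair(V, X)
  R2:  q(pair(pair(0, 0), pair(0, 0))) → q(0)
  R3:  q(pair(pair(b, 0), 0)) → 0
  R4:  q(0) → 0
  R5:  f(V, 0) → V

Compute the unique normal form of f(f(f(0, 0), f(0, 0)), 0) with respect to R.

1. f(f(f(0, 0), f(0, 0)), 0)  →  f(f(0, 0), f(0, 0))   [R5 at ε]
2. f(f(0, 0), f(0, 0))  →  f(0, f(0, 0))   [R5 at 1]
3. f(0, f(0, 0))  →  f(0, 0)   [R5 at 2]
4. f(0, 0)  →  0   [R5 at ε]

0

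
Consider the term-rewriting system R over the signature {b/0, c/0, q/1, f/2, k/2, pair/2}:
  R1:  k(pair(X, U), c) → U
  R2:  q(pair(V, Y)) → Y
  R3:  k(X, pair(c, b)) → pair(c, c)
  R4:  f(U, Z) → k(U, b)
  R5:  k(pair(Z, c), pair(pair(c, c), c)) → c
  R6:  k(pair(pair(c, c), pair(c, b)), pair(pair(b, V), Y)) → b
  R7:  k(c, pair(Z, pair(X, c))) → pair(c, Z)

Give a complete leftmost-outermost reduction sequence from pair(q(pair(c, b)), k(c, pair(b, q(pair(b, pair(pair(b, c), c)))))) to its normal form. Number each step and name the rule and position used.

1. pair(q(pair(c, b)), k(c, pair(b, q(pair(b, pair(pair(b, c), c))))))  →  pair(b, k(c, pair(b, q(pair(b, pair(pair(b, c), c))))))   [R2 at 1]
2. pair(b, k(c, pair(b, q(pair(b, pair(pair(b, c), c))))))  →  pair(b, k(c, pair(b, pair(pair(b, c), c))))   [R2 at 2.2.2]
3. pair(b, k(c, pair(b, pair(pair(b, c), c))))  →  pair(b, pair(c, b))   [R7 at 2]

pair(b, pair(c, b))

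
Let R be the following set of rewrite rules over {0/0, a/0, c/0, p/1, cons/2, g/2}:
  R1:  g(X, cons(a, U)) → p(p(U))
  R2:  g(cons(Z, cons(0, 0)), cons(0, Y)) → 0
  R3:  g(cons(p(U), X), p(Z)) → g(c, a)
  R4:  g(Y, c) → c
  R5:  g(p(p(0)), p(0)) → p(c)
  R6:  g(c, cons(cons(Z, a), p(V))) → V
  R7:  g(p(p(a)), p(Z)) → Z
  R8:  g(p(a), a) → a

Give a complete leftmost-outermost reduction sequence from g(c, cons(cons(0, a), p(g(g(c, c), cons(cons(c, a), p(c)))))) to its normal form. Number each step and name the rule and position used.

1. g(c, cons(cons(0, a), p(g(g(c, c), cons(cons(c, a), p(c))))))  →  g(g(c, c), cons(cons(c, a), p(c)))   [R6 at ε]
2. g(g(c, c), cons(cons(c, a), p(c)))  →  g(c, cons(cons(c, a), p(c)))   [R4 at 1]
3. g(c, cons(cons(c, a), p(c)))  →  c   [R6 at ε]

c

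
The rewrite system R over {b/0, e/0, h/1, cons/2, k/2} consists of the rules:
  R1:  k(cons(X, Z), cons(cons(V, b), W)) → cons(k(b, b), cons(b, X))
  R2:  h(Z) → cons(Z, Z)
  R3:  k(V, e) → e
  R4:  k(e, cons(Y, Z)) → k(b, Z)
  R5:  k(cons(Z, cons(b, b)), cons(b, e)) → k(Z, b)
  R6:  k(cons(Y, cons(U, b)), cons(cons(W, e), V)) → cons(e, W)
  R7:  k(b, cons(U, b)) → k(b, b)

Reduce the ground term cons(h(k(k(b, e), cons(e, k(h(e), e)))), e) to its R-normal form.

cons(cons(e, e), e)

1. cons(h(k(k(b, e), cons(e, k(h(e), e)))), e)  →  cons(cons(k(k(b, e), cons(e, k(h(e), e))), k(k(b, e), cons(e, k(h(e), e)))), e)   [R2 at 1]
2. cons(cons(k(k(b, e), cons(e, k(h(e), e))), k(k(b, e), cons(e, k(h(e), e)))), e)  →  cons(cons(k(e, cons(e, k(h(e), e))), k(k(b, e), cons(e, k(h(e), e)))), e)   [R3 at 1.1.1]
3. cons(cons(k(e, cons(e, k(h(e), e))), k(k(b, e), cons(e, k(h(e), e)))), e)  →  cons(cons(k(b, k(h(e), e)), k(k(b, e), cons(e, k(h(e), e)))), e)   [R4 at 1.1]
4. cons(cons(k(b, k(h(e), e)), k(k(b, e), cons(e, k(h(e), e)))), e)  →  cons(cons(k(b, e), k(k(b, e), cons(e, k(h(e), e)))), e)   [R3 at 1.1.2]
5. cons(cons(k(b, e), k(k(b, e), cons(e, k(h(e), e)))), e)  →  cons(cons(e, k(k(b, e), cons(e, k(h(e), e)))), e)   [R3 at 1.1]
6. cons(cons(e, k(k(b, e), cons(e, k(h(e), e)))), e)  →  cons(cons(e, k(e, cons(e, k(h(e), e)))), e)   [R3 at 1.2.1]
7. cons(cons(e, k(e, cons(e, k(h(e), e)))), e)  →  cons(cons(e, k(b, k(h(e), e))), e)   [R4 at 1.2]
8. cons(cons(e, k(b, k(h(e), e))), e)  →  cons(cons(e, k(b, e)), e)   [R3 at 1.2.2]
9. cons(cons(e, k(b, e)), e)  →  cons(cons(e, e), e)   [R3 at 1.2]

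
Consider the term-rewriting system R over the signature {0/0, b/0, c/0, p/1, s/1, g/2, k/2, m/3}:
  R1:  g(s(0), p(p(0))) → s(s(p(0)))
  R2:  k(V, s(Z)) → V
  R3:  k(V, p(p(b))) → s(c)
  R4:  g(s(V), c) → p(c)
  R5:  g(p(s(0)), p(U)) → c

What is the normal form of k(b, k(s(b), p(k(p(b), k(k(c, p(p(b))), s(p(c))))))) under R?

b

1. k(b, k(s(b), p(k(p(b), k(k(c, p(p(b))), s(p(c)))))))  →  k(b, k(s(b), p(k(p(b), k(c, p(p(b)))))))   [R2 at 2.2.1.2]
2. k(b, k(s(b), p(k(p(b), k(c, p(p(b)))))))  →  k(b, k(s(b), p(k(p(b), s(c)))))   [R3 at 2.2.1.2]
3. k(b, k(s(b), p(k(p(b), s(c)))))  →  k(b, k(s(b), p(p(b))))   [R2 at 2.2.1]
4. k(b, k(s(b), p(p(b))))  →  k(b, s(c))   [R3 at 2]
5. k(b, s(c))  →  b   [R2 at ε]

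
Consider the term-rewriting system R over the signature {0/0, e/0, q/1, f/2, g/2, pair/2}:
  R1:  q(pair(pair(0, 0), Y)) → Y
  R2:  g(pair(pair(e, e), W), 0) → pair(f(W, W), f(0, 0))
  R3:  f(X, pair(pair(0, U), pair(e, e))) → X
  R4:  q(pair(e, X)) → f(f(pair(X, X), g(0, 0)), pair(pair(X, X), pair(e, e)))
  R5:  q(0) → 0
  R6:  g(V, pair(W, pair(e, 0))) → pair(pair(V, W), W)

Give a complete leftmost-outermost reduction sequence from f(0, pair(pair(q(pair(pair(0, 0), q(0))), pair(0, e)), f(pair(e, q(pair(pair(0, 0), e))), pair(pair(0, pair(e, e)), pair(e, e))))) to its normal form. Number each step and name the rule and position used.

0

1. f(0, pair(pair(q(pair(pair(0, 0), q(0))), pair(0, e)), f(pair(e, q(pair(pair(0, 0), e))), pair(pair(0, pair(e, e)), pair(e, e)))))  →  f(0, pair(pair(q(0), pair(0, e)), f(pair(e, q(pair(pair(0, 0), e))), pair(pair(0, pair(e, e)), pair(e, e)))))   [R1 at 2.1.1]
2. f(0, pair(pair(q(0), pair(0, e)), f(pair(e, q(pair(pair(0, 0), e))), pair(pair(0, pair(e, e)), pair(e, e)))))  →  f(0, pair(pair(0, pair(0, e)), f(pair(e, q(pair(pair(0, 0), e))), pair(pair(0, pair(e, e)), pair(e, e)))))   [R5 at 2.1.1]
3. f(0, pair(pair(0, pair(0, e)), f(pair(e, q(pair(pair(0, 0), e))), pair(pair(0, pair(e, e)), pair(e, e)))))  →  f(0, pair(pair(0, pair(0, e)), pair(e, q(pair(pair(0, 0), e)))))   [R3 at 2.2]
4. f(0, pair(pair(0, pair(0, e)), pair(e, q(pair(pair(0, 0), e)))))  →  f(0, pair(pair(0, pair(0, e)), pair(e, e)))   [R1 at 2.2.2]
5. f(0, pair(pair(0, pair(0, e)), pair(e, e)))  →  0   [R3 at ε]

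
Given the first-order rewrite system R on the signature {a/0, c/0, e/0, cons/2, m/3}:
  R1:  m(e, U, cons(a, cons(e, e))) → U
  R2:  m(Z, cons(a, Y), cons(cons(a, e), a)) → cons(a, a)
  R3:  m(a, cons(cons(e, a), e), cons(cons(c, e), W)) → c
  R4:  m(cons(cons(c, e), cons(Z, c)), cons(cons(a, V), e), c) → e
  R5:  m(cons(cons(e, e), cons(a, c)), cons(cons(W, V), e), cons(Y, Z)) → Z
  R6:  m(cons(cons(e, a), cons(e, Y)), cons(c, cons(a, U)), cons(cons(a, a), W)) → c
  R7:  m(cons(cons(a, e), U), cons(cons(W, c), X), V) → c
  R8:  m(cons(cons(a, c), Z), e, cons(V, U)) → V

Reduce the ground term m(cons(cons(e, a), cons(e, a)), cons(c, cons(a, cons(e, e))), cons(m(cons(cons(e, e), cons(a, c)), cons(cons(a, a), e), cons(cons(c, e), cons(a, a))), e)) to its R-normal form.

c

1. m(cons(cons(e, a), cons(e, a)), cons(c, cons(a, cons(e, e))), cons(m(cons(cons(e, e), cons(a, c)), cons(cons(a, a), e), cons(cons(c, e), cons(a, a))), e))  →  m(cons(cons(e, a), cons(e, a)), cons(c, cons(a, cons(e, e))), cons(cons(a, a), e))   [R5 at 3.1]
2. m(cons(cons(e, a), cons(e, a)), cons(c, cons(a, cons(e, e))), cons(cons(a, a), e))  →  c   [R6 at ε]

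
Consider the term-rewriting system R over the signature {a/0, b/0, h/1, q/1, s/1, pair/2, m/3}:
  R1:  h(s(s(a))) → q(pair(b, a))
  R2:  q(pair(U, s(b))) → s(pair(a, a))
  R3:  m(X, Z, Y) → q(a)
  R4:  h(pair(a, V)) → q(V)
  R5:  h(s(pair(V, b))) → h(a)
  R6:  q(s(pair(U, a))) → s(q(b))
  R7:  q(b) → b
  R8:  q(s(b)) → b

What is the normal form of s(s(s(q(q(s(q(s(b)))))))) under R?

s(s(s(b)))

1. s(s(s(q(q(s(q(s(b))))))))  →  s(s(s(q(q(s(b))))))   [R8 at 1.1.1.1.1.1]
2. s(s(s(q(q(s(b))))))  →  s(s(s(q(b))))   [R8 at 1.1.1.1]
3. s(s(s(q(b))))  →  s(s(s(b)))   [R7 at 1.1.1]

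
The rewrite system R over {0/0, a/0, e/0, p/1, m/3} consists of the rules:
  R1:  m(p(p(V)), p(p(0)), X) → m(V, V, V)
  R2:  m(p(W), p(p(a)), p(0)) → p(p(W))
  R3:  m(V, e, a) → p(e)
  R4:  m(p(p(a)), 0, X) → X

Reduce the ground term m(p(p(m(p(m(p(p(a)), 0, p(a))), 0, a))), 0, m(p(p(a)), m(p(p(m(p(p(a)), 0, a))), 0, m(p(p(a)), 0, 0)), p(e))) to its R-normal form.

p(e)

1. m(p(p(m(p(m(p(p(a)), 0, p(a))), 0, a))), 0, m(p(p(a)), m(p(p(m(p(p(a)), 0, a))), 0, m(p(p(a)), 0, 0)), p(e)))  →  m(p(p(m(p(p(a)), 0, a))), 0, m(p(p(a)), m(p(p(m(p(p(a)), 0, a))), 0, m(p(p(a)), 0, 0)), p(e)))   [R4 at 1.1.1.1.1]
2. m(p(p(m(p(p(a)), 0, a))), 0, m(p(p(a)), m(p(p(m(p(p(a)), 0, a))), 0, m(p(p(a)), 0, 0)), p(e)))  →  m(p(p(a)), 0, m(p(p(a)), m(p(p(m(p(p(a)), 0, a))), 0, m(p(p(a)), 0, 0)), p(e)))   [R4 at 1.1.1]
3. m(p(p(a)), 0, m(p(p(a)), m(p(p(m(p(p(a)), 0, a))), 0, m(p(p(a)), 0, 0)), p(e)))  →  m(p(p(a)), m(p(p(m(p(p(a)), 0, a))), 0, m(p(p(a)), 0, 0)), p(e))   [R4 at ε]
4. m(p(p(a)), m(p(p(m(p(p(a)), 0, a))), 0, m(p(p(a)), 0, 0)), p(e))  →  m(p(p(a)), m(p(p(a)), 0, m(p(p(a)), 0, 0)), p(e))   [R4 at 2.1.1.1]
5. m(p(p(a)), m(p(p(a)), 0, m(p(p(a)), 0, 0)), p(e))  →  m(p(p(a)), m(p(p(a)), 0, 0), p(e))   [R4 at 2]
6. m(p(p(a)), m(p(p(a)), 0, 0), p(e))  →  m(p(p(a)), 0, p(e))   [R4 at 2]
7. m(p(p(a)), 0, p(e))  →  p(e)   [R4 at ε]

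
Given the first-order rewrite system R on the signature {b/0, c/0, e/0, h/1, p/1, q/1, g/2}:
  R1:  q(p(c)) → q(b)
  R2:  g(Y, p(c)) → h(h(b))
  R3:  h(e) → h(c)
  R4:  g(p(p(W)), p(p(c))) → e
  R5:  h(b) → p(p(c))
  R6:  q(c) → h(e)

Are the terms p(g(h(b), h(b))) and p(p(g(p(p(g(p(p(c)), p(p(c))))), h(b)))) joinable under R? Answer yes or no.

no — NF(t₁) = p(e), NF(t₂) = p(p(e))

Reduce t₁ = p(g(h(b), h(b))):
1. p(g(h(b), h(b)))  →  p(g(p(p(c)), h(b)))   [R5 at 1.1]
2. p(g(p(p(c)), h(b)))  →  p(g(p(p(c)), p(p(c))))   [R5 at 1.2]
3. p(g(p(p(c)), p(p(c))))  →  p(e)   [R4 at 1]

Reduce t₂ = p(p(g(p(p(g(p(p(c)), p(p(c))))), h(b)))):
1. p(p(g(p(p(g(p(p(c)), p(p(c))))), h(b))))  →  p(p(g(p(p(e)), h(b))))   [R4 at 1.1.1.1.1]
2. p(p(g(p(p(e)), h(b))))  →  p(p(g(p(p(e)), p(p(c)))))   [R5 at 1.1.2]
3. p(p(g(p(p(e)), p(p(c)))))  →  p(p(e))   [R4 at 1.1]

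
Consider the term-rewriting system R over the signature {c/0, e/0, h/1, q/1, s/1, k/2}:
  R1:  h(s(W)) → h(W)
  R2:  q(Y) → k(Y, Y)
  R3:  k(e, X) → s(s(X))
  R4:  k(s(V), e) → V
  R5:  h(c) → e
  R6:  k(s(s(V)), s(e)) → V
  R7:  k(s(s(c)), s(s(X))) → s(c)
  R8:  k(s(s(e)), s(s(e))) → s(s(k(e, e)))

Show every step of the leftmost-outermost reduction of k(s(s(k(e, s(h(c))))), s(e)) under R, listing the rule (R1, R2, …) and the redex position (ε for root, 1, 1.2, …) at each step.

s(s(s(e)))

1. k(s(s(k(e, s(h(c))))), s(e))  →  k(e, s(h(c)))   [R6 at ε]
2. k(e, s(h(c)))  →  s(s(s(h(c))))   [R3 at ε]
3. s(s(s(h(c))))  →  s(s(s(e)))   [R5 at 1.1.1]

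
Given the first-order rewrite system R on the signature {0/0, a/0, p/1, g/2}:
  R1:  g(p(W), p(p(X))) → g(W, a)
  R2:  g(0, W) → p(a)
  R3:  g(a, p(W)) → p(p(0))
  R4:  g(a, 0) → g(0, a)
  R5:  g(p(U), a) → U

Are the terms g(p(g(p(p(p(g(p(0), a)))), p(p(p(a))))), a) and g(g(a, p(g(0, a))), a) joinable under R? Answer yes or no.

Reduce t₁ = g(p(g(p(p(p(g(p(0), a)))), p(p(p(a))))), a):
1. g(p(g(p(p(p(g(p(0), a)))), p(p(p(a))))), a)  →  g(p(p(p(g(p(0), a)))), p(p(p(a))))   [R5 at ε]
2. g(p(p(p(g(p(0), a)))), p(p(p(a))))  →  g(p(p(g(p(0), a))), a)   [R1 at ε]
3. g(p(p(g(p(0), a))), a)  →  p(g(p(0), a))   [R5 at ε]
4. p(g(p(0), a))  →  p(0)   [R5 at 1]

Reduce t₂ = g(g(a, p(g(0, a))), a):
1. g(g(a, p(g(0, a))), a)  →  g(p(p(0)), a)   [R3 at 1]
2. g(p(p(0)), a)  →  p(0)   [R5 at ε]

yes — NF(t₁) = p(0), NF(t₂) = p(0)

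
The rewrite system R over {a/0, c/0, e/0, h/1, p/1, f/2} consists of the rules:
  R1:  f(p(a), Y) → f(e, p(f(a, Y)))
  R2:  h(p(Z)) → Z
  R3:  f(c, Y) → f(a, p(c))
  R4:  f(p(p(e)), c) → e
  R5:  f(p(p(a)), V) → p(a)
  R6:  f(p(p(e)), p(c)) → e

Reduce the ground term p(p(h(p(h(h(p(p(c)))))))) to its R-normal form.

p(p(c))

1. p(p(h(p(h(h(p(p(c))))))))  →  p(p(h(h(p(p(c))))))   [R2 at 1.1]
2. p(p(h(h(p(p(c))))))  →  p(p(h(p(c))))   [R2 at 1.1.1]
3. p(p(h(p(c))))  →  p(p(c))   [R2 at 1.1]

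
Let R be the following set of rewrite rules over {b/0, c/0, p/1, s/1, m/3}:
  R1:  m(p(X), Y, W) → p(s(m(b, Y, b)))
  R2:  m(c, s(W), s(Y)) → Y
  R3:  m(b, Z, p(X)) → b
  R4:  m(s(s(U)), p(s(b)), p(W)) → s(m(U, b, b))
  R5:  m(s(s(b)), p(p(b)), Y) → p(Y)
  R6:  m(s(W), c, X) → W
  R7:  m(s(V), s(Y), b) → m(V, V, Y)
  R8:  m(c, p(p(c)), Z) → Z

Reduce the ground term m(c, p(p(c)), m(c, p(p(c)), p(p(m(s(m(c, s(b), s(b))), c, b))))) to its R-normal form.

p(p(b))

1. m(c, p(p(c)), m(c, p(p(c)), p(p(m(s(m(c, s(b), s(b))), c, b)))))  →  m(c, p(p(c)), p(p(m(s(m(c, s(b), s(b))), c, b))))   [R8 at ε]
2. m(c, p(p(c)), p(p(m(s(m(c, s(b), s(b))), c, b))))  →  p(p(m(s(m(c, s(b), s(b))), c, b)))   [R8 at ε]
3. p(p(m(s(m(c, s(b), s(b))), c, b)))  →  p(p(m(c, s(b), s(b))))   [R6 at 1.1]
4. p(p(m(c, s(b), s(b))))  →  p(p(b))   [R2 at 1.1]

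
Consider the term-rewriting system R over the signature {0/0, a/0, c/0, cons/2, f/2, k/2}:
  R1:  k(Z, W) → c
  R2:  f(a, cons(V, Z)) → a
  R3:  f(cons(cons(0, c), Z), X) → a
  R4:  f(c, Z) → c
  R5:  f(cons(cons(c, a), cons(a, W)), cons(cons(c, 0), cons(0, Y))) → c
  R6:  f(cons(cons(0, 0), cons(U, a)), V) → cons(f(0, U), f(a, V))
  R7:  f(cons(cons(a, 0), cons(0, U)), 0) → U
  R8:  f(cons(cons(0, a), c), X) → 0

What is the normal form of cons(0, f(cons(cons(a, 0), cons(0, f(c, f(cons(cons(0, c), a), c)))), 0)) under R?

1. cons(0, f(cons(cons(a, 0), cons(0, f(c, f(cons(cons(0, c), a), c)))), 0))  →  cons(0, f(c, f(cons(cons(0, c), a), c)))   [R7 at 2]
2. cons(0, f(c, f(cons(cons(0, c), a), c)))  →  cons(0, c)   [R4 at 2]

cons(0, c)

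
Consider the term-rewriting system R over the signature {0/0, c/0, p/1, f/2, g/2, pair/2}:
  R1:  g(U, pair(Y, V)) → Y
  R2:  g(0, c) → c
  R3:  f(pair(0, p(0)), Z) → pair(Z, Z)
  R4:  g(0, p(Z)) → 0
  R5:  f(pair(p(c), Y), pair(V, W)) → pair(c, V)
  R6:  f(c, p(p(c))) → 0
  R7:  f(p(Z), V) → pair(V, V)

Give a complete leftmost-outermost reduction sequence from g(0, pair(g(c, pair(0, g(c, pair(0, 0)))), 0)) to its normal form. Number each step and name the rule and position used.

0

1. g(0, pair(g(c, pair(0, g(c, pair(0, 0)))), 0))  →  g(c, pair(0, g(c, pair(0, 0))))   [R1 at ε]
2. g(c, pair(0, g(c, pair(0, 0))))  →  0   [R1 at ε]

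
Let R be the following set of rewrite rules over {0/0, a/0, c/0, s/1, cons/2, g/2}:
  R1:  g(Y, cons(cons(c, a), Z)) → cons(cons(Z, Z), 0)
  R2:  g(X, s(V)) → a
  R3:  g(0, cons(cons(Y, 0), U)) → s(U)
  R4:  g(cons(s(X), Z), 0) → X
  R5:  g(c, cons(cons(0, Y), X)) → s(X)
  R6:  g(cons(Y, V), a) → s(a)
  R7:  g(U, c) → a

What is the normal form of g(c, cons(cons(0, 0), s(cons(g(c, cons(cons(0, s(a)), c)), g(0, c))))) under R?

1. g(c, cons(cons(0, 0), s(cons(g(c, cons(cons(0, s(a)), c)), g(0, c)))))  →  s(s(cons(g(c, cons(cons(0, s(a)), c)), g(0, c))))   [R5 at ε]
2. s(s(cons(g(c, cons(cons(0, s(a)), c)), g(0, c))))  →  s(s(cons(s(c), g(0, c))))   [R5 at 1.1.1]
3. s(s(cons(s(c), g(0, c))))  →  s(s(cons(s(c), a)))   [R7 at 1.1.2]

s(s(cons(s(c), a)))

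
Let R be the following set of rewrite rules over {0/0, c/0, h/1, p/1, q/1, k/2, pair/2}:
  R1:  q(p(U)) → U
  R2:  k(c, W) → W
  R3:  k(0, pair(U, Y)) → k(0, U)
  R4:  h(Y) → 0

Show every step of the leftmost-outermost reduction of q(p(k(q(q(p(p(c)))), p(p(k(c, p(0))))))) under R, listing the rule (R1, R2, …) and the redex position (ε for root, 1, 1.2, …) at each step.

p(p(p(0)))

1. q(p(k(q(q(p(p(c)))), p(p(k(c, p(0)))))))  →  k(q(q(p(p(c)))), p(p(k(c, p(0)))))   [R1 at ε]
2. k(q(q(p(p(c)))), p(p(k(c, p(0)))))  →  k(q(p(c)), p(p(k(c, p(0)))))   [R1 at 1.1]
3. k(q(p(c)), p(p(k(c, p(0)))))  →  k(c, p(p(k(c, p(0)))))   [R1 at 1]
4. k(c, p(p(k(c, p(0)))))  →  p(p(k(c, p(0))))   [R2 at ε]
5. p(p(k(c, p(0))))  →  p(p(p(0)))   [R2 at 1.1]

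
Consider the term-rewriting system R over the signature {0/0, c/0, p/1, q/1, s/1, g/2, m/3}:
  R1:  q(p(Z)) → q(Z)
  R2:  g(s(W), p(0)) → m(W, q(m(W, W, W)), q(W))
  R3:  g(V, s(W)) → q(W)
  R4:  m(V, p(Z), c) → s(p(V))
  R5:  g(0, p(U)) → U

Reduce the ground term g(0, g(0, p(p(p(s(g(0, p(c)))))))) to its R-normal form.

1. g(0, g(0, p(p(p(s(g(0, p(c))))))))  →  g(0, p(p(s(g(0, p(c))))))   [R5 at 2]
2. g(0, p(p(s(g(0, p(c))))))  →  p(s(g(0, p(c))))   [R5 at ε]
3. p(s(g(0, p(c))))  →  p(s(c))   [R5 at 1.1]

p(s(c))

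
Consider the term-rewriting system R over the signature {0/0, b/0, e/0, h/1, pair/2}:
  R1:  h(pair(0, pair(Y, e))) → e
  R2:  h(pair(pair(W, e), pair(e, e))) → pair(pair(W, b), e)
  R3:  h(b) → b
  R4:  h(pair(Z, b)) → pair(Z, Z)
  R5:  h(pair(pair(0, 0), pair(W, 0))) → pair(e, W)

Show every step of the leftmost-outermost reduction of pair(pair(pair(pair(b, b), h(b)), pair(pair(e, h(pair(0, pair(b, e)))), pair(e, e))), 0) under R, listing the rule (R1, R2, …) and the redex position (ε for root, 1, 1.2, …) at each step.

pair(pair(pair(pair(b, b), b), pair(pair(e, e), pair(e, e))), 0)

1. pair(pair(pair(pair(b, b), h(b)), pair(pair(e, h(pair(0, pair(b, e)))), pair(e, e))), 0)  →  pair(pair(pair(pair(b, b), b), pair(pair(e, h(pair(0, pair(b, e)))), pair(e, e))), 0)   [R3 at 1.1.2]
2. pair(pair(pair(pair(b, b), b), pair(pair(e, h(pair(0, pair(b, e)))), pair(e, e))), 0)  →  pair(pair(pair(pair(b, b), b), pair(pair(e, e), pair(e, e))), 0)   [R1 at 1.2.1.2]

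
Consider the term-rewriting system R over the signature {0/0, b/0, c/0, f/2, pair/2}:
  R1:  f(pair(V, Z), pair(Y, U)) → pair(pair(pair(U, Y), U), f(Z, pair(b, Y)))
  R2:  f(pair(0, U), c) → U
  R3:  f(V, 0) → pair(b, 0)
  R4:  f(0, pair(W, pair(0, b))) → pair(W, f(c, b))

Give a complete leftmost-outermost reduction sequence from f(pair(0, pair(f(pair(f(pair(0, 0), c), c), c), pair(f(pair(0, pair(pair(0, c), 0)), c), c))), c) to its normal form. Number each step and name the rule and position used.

1. f(pair(0, pair(f(pair(f(pair(0, 0), c), c), c), pair(f(pair(0, pair(pair(0, c), 0)), c), c))), c)  →  pair(f(pair(f(pair(0, 0), c), c), c), pair(f(pair(0, pair(pair(0, c), 0)), c), c))   [R2 at ε]
2. pair(f(pair(f(pair(0, 0), c), c), c), pair(f(pair(0, pair(pair(0, c), 0)), c), c))  →  pair(f(pair(0, c), c), pair(f(pair(0, pair(pair(0, c), 0)), c), c))   [R2 at 1.1.1]
3. pair(f(pair(0, c), c), pair(f(pair(0, pair(pair(0, c), 0)), c), c))  →  pair(c, pair(f(pair(0, pair(pair(0, c), 0)), c), c))   [R2 at 1]
4. pair(c, pair(f(pair(0, pair(pair(0, c), 0)), c), c))  →  pair(c, pair(pair(pair(0, c), 0), c))   [R2 at 2.1]

pair(c, pair(pair(pair(0, c), 0), c))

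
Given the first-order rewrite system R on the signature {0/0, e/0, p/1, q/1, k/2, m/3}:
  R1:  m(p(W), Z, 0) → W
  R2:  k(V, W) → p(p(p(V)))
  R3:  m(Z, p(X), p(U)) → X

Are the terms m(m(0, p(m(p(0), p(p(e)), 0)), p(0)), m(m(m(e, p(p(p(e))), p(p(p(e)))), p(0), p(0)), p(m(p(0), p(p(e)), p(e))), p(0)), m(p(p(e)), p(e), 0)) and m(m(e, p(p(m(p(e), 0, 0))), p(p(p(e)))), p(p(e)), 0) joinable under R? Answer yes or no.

Reduce t₁ = m(m(0, p(m(p(0), p(p(e)), 0)), p(0)), m(m(m(e, p(p(p(e))), p(p(p(e)))), p(0), p(0)), p(m(p(0), p(p(e)), p(e))), p(0)), m(p(p(e)), p(e), 0)):
1. m(m(0, p(m(p(0), p(p(e)), 0)), p(0)), m(m(m(e, p(p(p(e))), p(p(p(e)))), p(0), p(0)), p(m(p(0), p(p(e)), p(e))), p(0)), m(p(p(e)), p(e), 0))  →  m(m(p(0), p(p(e)), 0), m(m(m(e, p(p(p(e))), p(p(p(e)))), p(0), p(0)), p(m(p(0), p(p(e)), p(e))), p(0)), m(p(p(e)), p(e), 0))   [R3 at 1]
2. m(m(p(0), p(p(e)), 0), m(m(m(e, p(p(p(e))), p(p(p(e)))), p(0), p(0)), p(m(p(0), p(p(e)), p(e))), p(0)), m(p(p(e)), p(e), 0))  →  m(0, m(m(m(e, p(p(p(e))), p(p(p(e)))), p(0), p(0)), p(m(p(0), p(p(e)), p(e))), p(0)), m(p(p(e)), p(e), 0))   [R1 at 1]
3. m(0, m(m(m(e, p(p(p(e))), p(p(p(e)))), p(0), p(0)), p(m(p(0), p(p(e)), p(e))), p(0)), m(p(p(e)), p(e), 0))  →  m(0, m(p(0), p(p(e)), p(e)), m(p(p(e)), p(e), 0))   [R3 at 2]
4. m(0, m(p(0), p(p(e)), p(e)), m(p(p(e)), p(e), 0))  →  m(0, p(e), m(p(p(e)), p(e), 0))   [R3 at 2]
5. m(0, p(e), m(p(p(e)), p(e), 0))  →  m(0, p(e), p(e))   [R1 at 3]
6. m(0, p(e), p(e))  →  e   [R3 at ε]

Reduce t₂ = m(m(e, p(p(m(p(e), 0, 0))), p(p(p(e)))), p(p(e)), 0):
1. m(m(e, p(p(m(p(e), 0, 0))), p(p(p(e)))), p(p(e)), 0)  →  m(p(m(p(e), 0, 0)), p(p(e)), 0)   [R3 at 1]
2. m(p(m(p(e), 0, 0)), p(p(e)), 0)  →  m(p(e), 0, 0)   [R1 at ε]
3. m(p(e), 0, 0)  →  e   [R1 at ε]

yes — NF(t₁) = e, NF(t₂) = e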